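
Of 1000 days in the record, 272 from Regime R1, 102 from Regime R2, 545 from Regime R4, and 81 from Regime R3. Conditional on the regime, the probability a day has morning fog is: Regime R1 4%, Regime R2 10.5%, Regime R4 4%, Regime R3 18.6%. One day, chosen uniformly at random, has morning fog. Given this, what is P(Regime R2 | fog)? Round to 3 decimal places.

Unnormalized posteriors (prior × likelihood):
  Regime R1: 0.272 × 0.04 = 0.01088
  Regime R2: 0.102 × 0.105 = 0.01071
  Regime R4: 0.545 × 0.04 = 0.0218
  Regime R3: 0.081 × 0.186 = 0.015066
Sum = 0.058456.
P(Regime R2 | evidence) = 0.01071 / 0.058456 ≈ 0.183.

0.183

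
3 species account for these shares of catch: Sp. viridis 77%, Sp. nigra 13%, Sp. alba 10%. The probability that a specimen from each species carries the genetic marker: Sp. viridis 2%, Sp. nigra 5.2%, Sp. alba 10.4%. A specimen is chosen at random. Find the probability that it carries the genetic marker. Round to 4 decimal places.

Compute prior × likelihood for every hypothesis:
  Sp. viridis: 0.77 × 0.02 = 0.0154
  Sp. nigra: 0.13 × 0.052 = 0.00676
  Sp. alba: 0.1 × 0.104 = 0.0104
P(marker) = 0.0154 + 0.00676 + 0.0104 = 0.03256 → 0.0326.

0.0326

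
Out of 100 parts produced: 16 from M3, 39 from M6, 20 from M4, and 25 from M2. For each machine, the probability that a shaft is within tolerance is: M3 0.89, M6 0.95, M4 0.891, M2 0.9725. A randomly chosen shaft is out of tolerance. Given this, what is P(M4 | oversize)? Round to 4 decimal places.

Taking complements, P(oversize | each) = M3 0.11, M6 0.05, M4 0.109, M2 0.0275.
Unnormalized posteriors (prior × likelihood):
  M3: 0.16 × 0.11 = 0.0176
  M6: 0.39 × 0.05 = 0.0195
  M4: 0.2 × 0.109 = 0.0218
  M2: 0.25 × 0.0275 = 0.006875
Sum = 0.065775.
P(M4 | evidence) = 0.0218 / 0.065775 ≈ 0.3314.

0.3314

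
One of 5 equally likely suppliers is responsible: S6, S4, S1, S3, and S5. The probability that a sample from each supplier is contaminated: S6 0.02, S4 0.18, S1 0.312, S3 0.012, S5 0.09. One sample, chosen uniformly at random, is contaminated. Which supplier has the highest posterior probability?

With a uniform prior (1/5 each), posterior ∝ likelihood:
  S6: 0.02
  S4: 0.18
  S1: 0.312
  S3: 0.012
  S5: 0.09
Total = 0.614.
Largest term belongs to S1, so S1 is most probable.

S1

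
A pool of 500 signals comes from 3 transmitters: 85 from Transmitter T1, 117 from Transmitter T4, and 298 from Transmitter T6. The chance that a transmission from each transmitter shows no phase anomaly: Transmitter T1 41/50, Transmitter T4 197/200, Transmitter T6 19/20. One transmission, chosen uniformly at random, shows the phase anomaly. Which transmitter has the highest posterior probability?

Taking complements, P(anomaly | each) = Transmitter T1 0.18, Transmitter T4 0.015, Transmitter T6 0.05.
Compute prior × likelihood for every hypothesis:
  Transmitter T1: 0.17 × 0.18 = 0.0306
  Transmitter T4: 0.234 × 0.015 = 0.00351
  Transmitter T6: 0.596 × 0.05 = 0.0298
Sum = 0.06391.
Largest term belongs to Transmitter T1, so Transmitter T1 is most probable.

Transmitter T1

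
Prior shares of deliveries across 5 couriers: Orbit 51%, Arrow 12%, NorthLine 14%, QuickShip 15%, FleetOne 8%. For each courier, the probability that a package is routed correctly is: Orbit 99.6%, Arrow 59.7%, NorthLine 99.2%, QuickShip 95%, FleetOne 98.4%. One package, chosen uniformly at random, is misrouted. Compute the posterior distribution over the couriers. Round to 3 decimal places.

Orbit 0.034, Arrow 0.802, NorthLine 0.019, QuickShip 0.124, FleetOne 0.021

Taking complements, P(misrouted | each) = Orbit 0.004, Arrow 0.403, NorthLine 0.008, QuickShip 0.05, FleetOne 0.016.
Unnormalized posteriors (prior × likelihood):
  Orbit: 0.51 × 0.004 = 0.00204
  Arrow: 0.12 × 0.403 = 0.04836
  NorthLine: 0.14 × 0.008 = 0.00112
  QuickShip: 0.15 × 0.05 = 0.0075
  FleetOne: 0.08 × 0.016 = 0.00128
Normalizing constant = 0.0603.
P(Orbit | misrouted) = 0.00204/0.0603 ≈ 0.034
P(Arrow | misrouted) = 0.04836/0.0603 ≈ 0.802
P(NorthLine | misrouted) = 0.00112/0.0603 ≈ 0.019
P(QuickShip | misrouted) = 0.0075/0.0603 ≈ 0.124
P(FleetOne | misrouted) = 0.00128/0.0603 ≈ 0.021
(Check: 0.034+0.802+0.019+0.124+0.021 = 1.000.)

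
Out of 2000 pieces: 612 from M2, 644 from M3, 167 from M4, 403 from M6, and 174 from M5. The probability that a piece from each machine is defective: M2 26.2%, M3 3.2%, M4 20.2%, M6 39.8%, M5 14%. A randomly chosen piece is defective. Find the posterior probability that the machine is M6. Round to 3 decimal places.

Prior × likelihood for each hypothesis:
  M2: 0.306 × 0.262 = 0.080172
  M3: 0.322 × 0.032 = 0.010304
  M4: 0.0835 × 0.202 = 0.016867
  M6: 0.2015 × 0.398 = 0.080197
  M5: 0.087 × 0.14 = 0.01218
Sum = 0.19972.
P(M6 | evidence) = 0.080197 / 0.19972 ≈ 0.402.

0.402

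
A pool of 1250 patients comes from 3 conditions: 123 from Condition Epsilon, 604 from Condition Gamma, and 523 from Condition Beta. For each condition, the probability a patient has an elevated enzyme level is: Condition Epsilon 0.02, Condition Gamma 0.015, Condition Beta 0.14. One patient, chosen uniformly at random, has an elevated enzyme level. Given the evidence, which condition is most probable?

Condition Beta

Prior × likelihood for each hypothesis:
  Condition Epsilon: 0.0984 × 0.02 = 0.001968
  Condition Gamma: 0.4832 × 0.015 = 0.007248
  Condition Beta: 0.4184 × 0.14 = 0.058576
Sum = 0.067792.
Largest term belongs to Condition Beta, so Condition Beta is most probable.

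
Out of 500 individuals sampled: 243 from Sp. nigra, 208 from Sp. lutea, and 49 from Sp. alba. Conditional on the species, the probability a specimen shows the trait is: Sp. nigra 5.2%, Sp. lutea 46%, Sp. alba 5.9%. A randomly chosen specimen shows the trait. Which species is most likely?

Prior × likelihood for each hypothesis:
  Sp. nigra: 0.486 × 0.052 = 0.025272
  Sp. lutea: 0.416 × 0.46 = 0.19136
  Sp. alba: 0.098 × 0.059 = 0.005782
Total = 0.222414.
Largest term belongs to Sp. lutea, so Sp. lutea is most probable.

Sp. lutea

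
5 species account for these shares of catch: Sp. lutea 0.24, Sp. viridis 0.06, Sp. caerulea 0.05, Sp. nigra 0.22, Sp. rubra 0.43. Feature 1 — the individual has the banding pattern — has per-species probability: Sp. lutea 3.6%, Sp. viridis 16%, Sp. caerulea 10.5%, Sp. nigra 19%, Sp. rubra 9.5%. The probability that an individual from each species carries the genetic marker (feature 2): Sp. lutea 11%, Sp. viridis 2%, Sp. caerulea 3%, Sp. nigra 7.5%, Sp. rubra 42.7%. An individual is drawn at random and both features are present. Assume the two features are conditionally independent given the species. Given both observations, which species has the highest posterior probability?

Sp. rubra

Prior × likelihood for each hypothesis:
  Sp. lutea: 0.24 × 0.036 × 0.11 = 0.0009504
  Sp. viridis: 0.06 × 0.16 × 0.02 = 0.000192
  Sp. caerulea: 0.05 × 0.105 × 0.03 = 0.0001575
  Sp. nigra: 0.22 × 0.19 × 0.075 = 0.003135
  Sp. rubra: 0.43 × 0.095 × 0.427 = 0.01744295
Sum = 0.02187785.
Largest term belongs to Sp. rubra, so Sp. rubra is most probable.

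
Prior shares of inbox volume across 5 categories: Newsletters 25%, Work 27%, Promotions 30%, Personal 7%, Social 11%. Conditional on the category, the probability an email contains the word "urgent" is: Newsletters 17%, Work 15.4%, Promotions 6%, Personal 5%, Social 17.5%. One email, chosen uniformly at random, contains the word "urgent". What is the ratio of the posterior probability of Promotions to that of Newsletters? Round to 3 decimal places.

0.424

Prior × likelihood for each hypothesis:
  Newsletters: 0.25 × 0.17 = 0.0425
  Work: 0.27 × 0.154 = 0.04158
  Promotions: 0.3 × 0.06 = 0.018
  Personal: 0.07 × 0.05 = 0.0035
  Social: 0.11 × 0.175 = 0.01925
Normalizing constant = 0.12483.
The ratio is 0.018 / 0.0425 (the normalizer cancels) = 0.424.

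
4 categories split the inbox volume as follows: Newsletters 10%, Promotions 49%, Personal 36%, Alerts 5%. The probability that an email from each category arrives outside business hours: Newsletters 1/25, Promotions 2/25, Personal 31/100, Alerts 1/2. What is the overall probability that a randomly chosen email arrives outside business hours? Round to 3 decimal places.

0.180

Prior × likelihood for each hypothesis:
  Newsletters: 0.1 × 0.04 = 0.004
  Promotions: 0.49 × 0.08 = 0.0392
  Personal: 0.36 × 0.31 = 0.1116
  Alerts: 0.05 × 0.5 = 0.025
P(off-hours) = 0.004 + 0.0392 + 0.1116 + 0.025 = 0.1798 → 0.180.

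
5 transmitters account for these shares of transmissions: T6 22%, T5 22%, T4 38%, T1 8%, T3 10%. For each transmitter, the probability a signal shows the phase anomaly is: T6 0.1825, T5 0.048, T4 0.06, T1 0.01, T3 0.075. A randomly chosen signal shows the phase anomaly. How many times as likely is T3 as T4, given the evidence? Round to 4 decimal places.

Prior × likelihood for each hypothesis:
  T6: 0.22 × 0.1825 = 0.04015
  T5: 0.22 × 0.048 = 0.01056
  T4: 0.38 × 0.06 = 0.0228
  T1: 0.08 × 0.01 = 0.0008
  T3: 0.1 × 0.075 = 0.0075
Sum = 0.08181.
The ratio is 0.0075 / 0.0228 (the normalizer cancels) = 0.3289.

0.3289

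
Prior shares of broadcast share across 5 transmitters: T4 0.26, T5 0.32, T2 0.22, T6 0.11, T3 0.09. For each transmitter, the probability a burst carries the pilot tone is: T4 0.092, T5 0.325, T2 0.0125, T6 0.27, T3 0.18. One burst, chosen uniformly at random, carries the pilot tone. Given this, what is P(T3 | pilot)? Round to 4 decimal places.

Compute prior × likelihood for every hypothesis:
  T4: 0.26 × 0.092 = 0.02392
  T5: 0.32 × 0.325 = 0.104
  T2: 0.22 × 0.0125 = 0.00275
  T6: 0.11 × 0.27 = 0.0297
  T3: 0.09 × 0.18 = 0.0162
Normalizing constant = 0.17657.
P(T3 | evidence) = 0.0162 / 0.17657 ≈ 0.0917.

0.0917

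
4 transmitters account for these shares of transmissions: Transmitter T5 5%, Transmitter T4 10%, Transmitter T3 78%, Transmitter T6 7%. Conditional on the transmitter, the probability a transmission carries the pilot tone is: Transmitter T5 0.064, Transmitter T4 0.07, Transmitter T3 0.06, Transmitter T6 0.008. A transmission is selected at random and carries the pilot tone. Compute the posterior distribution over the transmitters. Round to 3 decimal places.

Transmitter T5 0.056, Transmitter T4 0.122, Transmitter T3 0.813, Transmitter T6 0.010

Prior × likelihood for each hypothesis:
  Transmitter T5: 0.05 × 0.064 = 0.0032
  Transmitter T4: 0.1 × 0.07 = 0.007
  Transmitter T3: 0.78 × 0.06 = 0.0468
  Transmitter T6: 0.07 × 0.008 = 0.00056
Normalizing constant = 0.05756.
P(Transmitter T5 | pilot) = 0.0032/0.05756 ≈ 0.056
P(Transmitter T4 | pilot) = 0.007/0.05756 ≈ 0.122
P(Transmitter T3 | pilot) = 0.0468/0.05756 ≈ 0.813
P(Transmitter T6 | pilot) = 0.00056/0.05756 ≈ 0.010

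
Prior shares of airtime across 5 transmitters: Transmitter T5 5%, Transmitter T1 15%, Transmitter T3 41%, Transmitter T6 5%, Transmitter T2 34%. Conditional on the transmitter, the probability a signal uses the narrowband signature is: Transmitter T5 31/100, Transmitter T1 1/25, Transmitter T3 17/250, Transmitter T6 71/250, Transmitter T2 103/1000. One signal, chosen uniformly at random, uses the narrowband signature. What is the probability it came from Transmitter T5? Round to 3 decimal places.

By Bayes' rule, posterior ∝ prior × likelihood:
  Transmitter T5: 0.05 × 0.31 = 0.0155
  Transmitter T1: 0.15 × 0.04 = 0.006
  Transmitter T3: 0.41 × 0.068 = 0.02788
  Transmitter T6: 0.05 × 0.284 = 0.0142
  Transmitter T2: 0.34 × 0.103 = 0.03502
Sum = 0.0986.
P(Transmitter T5 | evidence) = 0.0155 / 0.0986 ≈ 0.157.

0.157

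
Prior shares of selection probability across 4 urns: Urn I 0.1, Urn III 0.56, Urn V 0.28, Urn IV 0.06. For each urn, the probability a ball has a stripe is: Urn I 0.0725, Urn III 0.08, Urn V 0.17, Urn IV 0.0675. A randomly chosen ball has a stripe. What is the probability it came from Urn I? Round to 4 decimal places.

0.0699

Compute prior × likelihood for every hypothesis:
  Urn I: 0.1 × 0.0725 = 0.00725
  Urn III: 0.56 × 0.08 = 0.0448
  Urn V: 0.28 × 0.17 = 0.0476
  Urn IV: 0.06 × 0.0675 = 0.00405
Normalizing constant = 0.1037.
P(Urn I | evidence) = 0.00725 / 0.1037 ≈ 0.0699.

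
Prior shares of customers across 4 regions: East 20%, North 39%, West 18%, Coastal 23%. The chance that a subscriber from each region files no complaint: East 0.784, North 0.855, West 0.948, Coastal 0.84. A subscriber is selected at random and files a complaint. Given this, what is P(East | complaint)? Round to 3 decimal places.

Taking complements, P(complaint | each) = East 0.216, North 0.145, West 0.052, Coastal 0.16.
By Bayes' rule, posterior ∝ prior × likelihood:
  East: 0.2 × 0.216 = 0.0432
  North: 0.39 × 0.145 = 0.05655
  West: 0.18 × 0.052 = 0.00936
  Coastal: 0.23 × 0.16 = 0.0368
Total = 0.14591.
P(East | evidence) = 0.0432 / 0.14591 ≈ 0.296.

0.296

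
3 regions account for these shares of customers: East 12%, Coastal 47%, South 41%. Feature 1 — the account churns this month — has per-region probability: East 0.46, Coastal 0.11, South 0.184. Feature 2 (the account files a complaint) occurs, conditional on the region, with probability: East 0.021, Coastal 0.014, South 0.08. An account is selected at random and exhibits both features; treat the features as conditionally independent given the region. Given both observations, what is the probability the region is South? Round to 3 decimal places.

Prior × likelihood for each hypothesis:
  East: 0.12 × 0.46 × 0.021 = 0.0011592
  Coastal: 0.47 × 0.11 × 0.014 = 0.0007238
  South: 0.41 × 0.184 × 0.08 = 0.0060352
Normalizing constant = 0.0079182.
P(South | evidence) = 0.0060352 / 0.0079182 ≈ 0.762.

0.762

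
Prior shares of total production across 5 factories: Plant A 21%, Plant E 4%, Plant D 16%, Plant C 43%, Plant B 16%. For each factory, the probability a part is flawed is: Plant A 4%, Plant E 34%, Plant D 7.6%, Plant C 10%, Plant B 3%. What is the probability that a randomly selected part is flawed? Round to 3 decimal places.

Unnormalized posteriors (prior × likelihood):
  Plant A: 0.21 × 0.04 = 0.0084
  Plant E: 0.04 × 0.34 = 0.0136
  Plant D: 0.16 × 0.076 = 0.01216
  Plant C: 0.43 × 0.1 = 0.043
  Plant B: 0.16 × 0.03 = 0.0048
P(flawed) = 0.0084 + 0.0136 + 0.01216 + 0.043 + 0.0048 = 0.08196 → 0.082.

0.082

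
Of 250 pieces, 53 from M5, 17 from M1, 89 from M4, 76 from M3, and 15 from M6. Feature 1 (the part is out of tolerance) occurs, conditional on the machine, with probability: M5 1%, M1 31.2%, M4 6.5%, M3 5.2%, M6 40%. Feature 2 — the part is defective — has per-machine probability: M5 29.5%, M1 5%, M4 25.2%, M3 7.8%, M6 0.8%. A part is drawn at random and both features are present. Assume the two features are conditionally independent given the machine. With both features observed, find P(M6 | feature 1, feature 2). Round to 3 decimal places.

0.021

Prior × likelihood for each hypothesis:
  M5: 0.212 × 0.01 × 0.295 = 0.0006254
  M1: 0.068 × 0.312 × 0.05 = 0.0010608
  M4: 0.356 × 0.065 × 0.252 = 0.00583128
  M3: 0.304 × 0.052 × 0.078 = 0.001233024
  M6: 0.06 × 0.4 × 0.008 = 0.000192
Sum = 0.008942504.
P(M6 | evidence) = 0.000192 / 0.008942504 ≈ 0.021.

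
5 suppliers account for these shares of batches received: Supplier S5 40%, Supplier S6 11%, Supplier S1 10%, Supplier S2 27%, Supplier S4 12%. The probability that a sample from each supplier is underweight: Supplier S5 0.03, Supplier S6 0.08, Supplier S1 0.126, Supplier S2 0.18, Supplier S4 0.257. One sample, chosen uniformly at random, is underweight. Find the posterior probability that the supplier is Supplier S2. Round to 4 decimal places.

0.4307

Prior × likelihood for each hypothesis:
  Supplier S5: 0.4 × 0.03 = 0.012
  Supplier S6: 0.11 × 0.08 = 0.0088
  Supplier S1: 0.1 × 0.126 = 0.0126
  Supplier S2: 0.27 × 0.18 = 0.0486
  Supplier S4: 0.12 × 0.257 = 0.03084
Normalizing constant = 0.11284.
P(Supplier S2 | evidence) = 0.0486 / 0.11284 ≈ 0.4307.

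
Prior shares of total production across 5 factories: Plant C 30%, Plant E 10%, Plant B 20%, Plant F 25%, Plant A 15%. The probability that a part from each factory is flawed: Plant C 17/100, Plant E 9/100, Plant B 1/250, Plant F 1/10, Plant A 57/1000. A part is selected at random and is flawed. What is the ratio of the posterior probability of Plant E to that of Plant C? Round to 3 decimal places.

Prior × likelihood for each hypothesis:
  Plant C: 0.3 × 0.17 = 0.051
  Plant E: 0.1 × 0.09 = 0.009
  Plant B: 0.2 × 0.004 = 0.0008
  Plant F: 0.25 × 0.1 = 0.025
  Plant A: 0.15 × 0.057 = 0.00855
Total = 0.09435.
The ratio is 0.009 / 0.051 (the normalizer cancels) = 0.176.

0.176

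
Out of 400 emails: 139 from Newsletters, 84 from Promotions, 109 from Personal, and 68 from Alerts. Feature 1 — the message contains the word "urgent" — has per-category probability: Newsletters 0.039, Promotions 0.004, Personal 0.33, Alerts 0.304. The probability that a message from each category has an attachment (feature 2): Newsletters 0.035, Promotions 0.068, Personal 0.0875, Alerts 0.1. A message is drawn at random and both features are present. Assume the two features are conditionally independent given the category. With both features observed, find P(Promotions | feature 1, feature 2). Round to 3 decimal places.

Compute prior × likelihood for every hypothesis:
  Newsletters: 0.3475 × 0.039 × 0.035 = 0.0004743375
  Promotions: 0.21 × 0.004 × 0.068 = 0.00005712
  Personal: 0.2725 × 0.33 × 0.0875 = 0.0078684375
  Alerts: 0.17 × 0.304 × 0.1 = 0.005168
Total = 0.013567895.
P(Promotions | evidence) = 0.00005712 / 0.013567895 ≈ 0.004.

0.004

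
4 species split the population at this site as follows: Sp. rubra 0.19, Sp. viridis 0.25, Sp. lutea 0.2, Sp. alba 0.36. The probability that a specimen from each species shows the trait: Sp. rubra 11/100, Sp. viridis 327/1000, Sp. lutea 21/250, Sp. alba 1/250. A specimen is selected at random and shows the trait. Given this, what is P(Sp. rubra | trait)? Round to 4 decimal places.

0.1729

Unnormalized posteriors (prior × likelihood):
  Sp. rubra: 0.19 × 0.11 = 0.0209
  Sp. viridis: 0.25 × 0.327 = 0.08175
  Sp. lutea: 0.2 × 0.084 = 0.0168
  Sp. alba: 0.36 × 0.004 = 0.00144
Sum = 0.12089.
P(Sp. rubra | evidence) = 0.0209 / 0.12089 ≈ 0.1729.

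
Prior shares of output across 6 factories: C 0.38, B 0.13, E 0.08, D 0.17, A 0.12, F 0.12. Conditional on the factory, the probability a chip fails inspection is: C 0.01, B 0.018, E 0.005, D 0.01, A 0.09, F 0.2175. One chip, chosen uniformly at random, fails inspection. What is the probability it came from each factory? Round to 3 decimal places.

C 0.084, B 0.052, E 0.009, D 0.038, A 0.239, F 0.578

Compute prior × likelihood for every hypothesis:
  C: 0.38 × 0.01 = 0.0038
  B: 0.13 × 0.018 = 0.00234
  E: 0.08 × 0.005 = 0.0004
  D: 0.17 × 0.01 = 0.0017
  A: 0.12 × 0.09 = 0.0108
  F: 0.12 × 0.2175 = 0.0261
Normalizing constant = 0.04514.
P(C | nonconforming) = 0.0038/0.04514 ≈ 0.084
P(B | nonconforming) = 0.00234/0.04514 ≈ 0.052
P(E | nonconforming) = 0.0004/0.04514 ≈ 0.009
P(D | nonconforming) = 0.0017/0.04514 ≈ 0.038
P(A | nonconforming) = 0.0108/0.04514 ≈ 0.239
P(F | nonconforming) = 0.0261/0.04514 ≈ 0.578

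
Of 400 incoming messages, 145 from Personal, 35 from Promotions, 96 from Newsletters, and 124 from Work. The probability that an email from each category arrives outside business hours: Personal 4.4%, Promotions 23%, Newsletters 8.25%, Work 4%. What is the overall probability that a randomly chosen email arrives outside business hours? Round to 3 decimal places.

Prior × likelihood for each hypothesis:
  Personal: 0.3625 × 0.044 = 0.01595
  Promotions: 0.0875 × 0.23 = 0.020125
  Newsletters: 0.24 × 0.0825 = 0.0198
  Work: 0.31 × 0.04 = 0.0124
P(off-hours) = 0.01595 + 0.020125 + 0.0198 + 0.0124 = 0.068275 → 0.068.

0.068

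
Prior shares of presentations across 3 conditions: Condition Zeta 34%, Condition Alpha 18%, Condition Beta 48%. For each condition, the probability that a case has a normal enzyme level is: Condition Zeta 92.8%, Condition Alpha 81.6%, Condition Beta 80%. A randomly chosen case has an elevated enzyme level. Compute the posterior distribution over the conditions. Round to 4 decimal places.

Condition Zeta 0.1594, Condition Alpha 0.2156, Condition Beta 0.6250

Taking complements, P(elevated | each) = Condition Zeta 0.072, Condition Alpha 0.184, Condition Beta 0.2.
Unnormalized posteriors (prior × likelihood):
  Condition Zeta: 0.34 × 0.072 = 0.02448
  Condition Alpha: 0.18 × 0.184 = 0.03312
  Condition Beta: 0.48 × 0.2 = 0.096
Normalizing constant = 0.1536.
P(Condition Zeta | elevated) = 0.02448/0.1536 ≈ 0.1594
P(Condition Alpha | elevated) = 0.03312/0.1536 ≈ 0.2156
P(Condition Beta | elevated) = 0.096/0.1536 ≈ 0.6250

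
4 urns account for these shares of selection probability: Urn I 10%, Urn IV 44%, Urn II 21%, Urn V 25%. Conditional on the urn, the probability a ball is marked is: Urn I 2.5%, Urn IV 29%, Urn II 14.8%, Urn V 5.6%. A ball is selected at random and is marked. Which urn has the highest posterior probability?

Urn IV

Unnormalized posteriors (prior × likelihood):
  Urn I: 0.1 × 0.025 = 0.0025
  Urn IV: 0.44 × 0.29 = 0.1276
  Urn II: 0.21 × 0.148 = 0.03108
  Urn V: 0.25 × 0.056 = 0.014
Sum = 0.17518.
Largest term belongs to Urn IV, so Urn IV is most probable.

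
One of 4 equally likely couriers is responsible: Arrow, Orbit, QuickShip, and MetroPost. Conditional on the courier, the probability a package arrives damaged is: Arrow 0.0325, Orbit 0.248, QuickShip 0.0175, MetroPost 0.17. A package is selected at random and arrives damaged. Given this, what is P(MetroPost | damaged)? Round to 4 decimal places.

0.3632

Since the prior is uniform, the posterior is proportional to the likelihood:
  Arrow: 0.0325
  Orbit: 0.248
  QuickShip: 0.0175
  MetroPost: 0.17
Sum = 0.468.
P(MetroPost | evidence) = 0.17 / 0.468 ≈ 0.3632.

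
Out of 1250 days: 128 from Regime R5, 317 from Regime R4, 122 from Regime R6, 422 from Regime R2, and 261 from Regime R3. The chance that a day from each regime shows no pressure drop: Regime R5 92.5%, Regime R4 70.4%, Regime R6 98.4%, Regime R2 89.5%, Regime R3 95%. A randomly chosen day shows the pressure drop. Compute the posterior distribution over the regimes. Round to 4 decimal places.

Regime R5 0.0590, Regime R4 0.5766, Regime R6 0.0120, Regime R2 0.2723, Regime R3 0.0802

Taking complements, P(drop | each) = Regime R5 0.075, Regime R4 0.296, Regime R6 0.016, Regime R2 0.105, Regime R3 0.05.
Compute prior × likelihood for every hypothesis:
  Regime R5: 0.1024 × 0.075 = 0.00768
  Regime R4: 0.2536 × 0.296 = 0.0750656
  Regime R6: 0.0976 × 0.016 = 0.0015616
  Regime R2: 0.3376 × 0.105 = 0.035448
  Regime R3: 0.2088 × 0.05 = 0.01044
Normalizing constant = 0.1301952.
P(Regime R5 | drop) = 0.00768/0.1301952 ≈ 0.0590
P(Regime R4 | drop) = 0.0750656/0.1301952 ≈ 0.5766
P(Regime R6 | drop) = 0.0015616/0.1301952 ≈ 0.0120
P(Regime R2 | drop) = 0.035448/0.1301952 ≈ 0.2723
P(Regime R3 | drop) = 0.01044/0.1301952 ≈ 0.0802
(Check: 0.0590+0.5766+0.0120+0.2723+0.0802 = 1.0001.)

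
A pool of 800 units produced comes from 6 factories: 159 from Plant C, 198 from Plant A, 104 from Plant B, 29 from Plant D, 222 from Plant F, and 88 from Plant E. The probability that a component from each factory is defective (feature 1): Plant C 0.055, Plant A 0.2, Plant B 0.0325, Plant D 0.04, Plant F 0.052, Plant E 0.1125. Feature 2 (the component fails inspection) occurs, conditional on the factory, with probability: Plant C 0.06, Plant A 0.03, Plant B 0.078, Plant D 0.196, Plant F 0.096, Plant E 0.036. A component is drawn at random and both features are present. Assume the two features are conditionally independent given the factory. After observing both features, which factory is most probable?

Unnormalized posteriors (prior × likelihood):
  Plant C: 0.19875 × 0.055 × 0.06 = 0.000655875
  Plant A: 0.2475 × 0.2 × 0.03 = 0.001485
  Plant B: 0.13 × 0.0325 × 0.078 = 0.00032955
  Plant D: 0.03625 × 0.04 × 0.196 = 0.0002842
  Plant F: 0.2775 × 0.052 × 0.096 = 0.00138528
  Plant E: 0.11 × 0.1125 × 0.036 = 0.0004455
Total = 0.004585405.
Largest term belongs to Plant A, so Plant A is most probable.

Plant A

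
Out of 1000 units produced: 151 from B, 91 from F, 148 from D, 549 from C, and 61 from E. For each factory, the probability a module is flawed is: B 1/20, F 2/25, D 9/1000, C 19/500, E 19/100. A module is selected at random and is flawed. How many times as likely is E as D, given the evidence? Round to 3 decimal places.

Unnormalized posteriors (prior × likelihood):
  B: 0.151 × 0.05 = 0.00755
  F: 0.091 × 0.08 = 0.00728
  D: 0.148 × 0.009 = 0.001332
  C: 0.549 × 0.038 = 0.020862
  E: 0.061 × 0.19 = 0.01159
Sum = 0.048614.
The ratio is 0.01159 / 0.001332 (the normalizer cancels) = 8.701.

8.701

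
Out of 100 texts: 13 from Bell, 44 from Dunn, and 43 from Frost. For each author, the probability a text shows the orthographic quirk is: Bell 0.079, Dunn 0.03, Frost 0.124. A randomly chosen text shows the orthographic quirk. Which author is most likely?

Unnormalized posteriors (prior × likelihood):
  Bell: 0.13 × 0.079 = 0.01027
  Dunn: 0.44 × 0.03 = 0.0132
  Frost: 0.43 × 0.124 = 0.05332
Normalizing constant = 0.07679.
Largest term belongs to Frost, so Frost is most probable.

Frost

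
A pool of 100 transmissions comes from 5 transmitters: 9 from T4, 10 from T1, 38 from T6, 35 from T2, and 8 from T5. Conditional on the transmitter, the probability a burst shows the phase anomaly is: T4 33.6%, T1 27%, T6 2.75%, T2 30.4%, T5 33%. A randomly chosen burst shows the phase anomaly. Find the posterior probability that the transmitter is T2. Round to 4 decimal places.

Unnormalized posteriors (prior × likelihood):
  T4: 0.09 × 0.336 = 0.03024
  T1: 0.1 × 0.27 = 0.027
  T6: 0.38 × 0.0275 = 0.01045
  T2: 0.35 × 0.304 = 0.1064
  T5: 0.08 × 0.33 = 0.0264
Sum = 0.20049.
P(T2 | evidence) = 0.1064 / 0.20049 ≈ 0.5307.

0.5307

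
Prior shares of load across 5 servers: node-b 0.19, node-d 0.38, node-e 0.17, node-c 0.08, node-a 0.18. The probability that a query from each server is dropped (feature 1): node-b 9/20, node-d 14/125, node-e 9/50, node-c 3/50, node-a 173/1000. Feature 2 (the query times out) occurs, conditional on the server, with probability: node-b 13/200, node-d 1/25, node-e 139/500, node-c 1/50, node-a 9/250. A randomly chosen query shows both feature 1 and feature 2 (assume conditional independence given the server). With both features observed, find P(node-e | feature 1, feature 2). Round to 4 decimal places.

0.5009

Prior × likelihood for each hypothesis:
  node-b: 0.19 × 0.45 × 0.065 = 0.0055575
  node-d: 0.38 × 0.112 × 0.04 = 0.0017024
  node-e: 0.17 × 0.18 × 0.278 = 0.0085068
  node-c: 0.08 × 0.06 × 0.02 = 0.000096
  node-a: 0.18 × 0.173 × 0.036 = 0.00112104
Normalizing constant = 0.01698374.
P(node-e | evidence) = 0.0085068 / 0.01698374 ≈ 0.5009.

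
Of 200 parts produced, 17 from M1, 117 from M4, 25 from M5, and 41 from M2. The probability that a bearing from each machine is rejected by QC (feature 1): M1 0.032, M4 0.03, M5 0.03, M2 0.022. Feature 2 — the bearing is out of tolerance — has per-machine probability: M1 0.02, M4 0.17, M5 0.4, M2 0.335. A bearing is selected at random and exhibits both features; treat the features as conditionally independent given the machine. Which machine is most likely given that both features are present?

Compute prior × likelihood for every hypothesis:
  M1: 0.085 × 0.032 × 0.02 = 0.0000544
  M4: 0.585 × 0.03 × 0.17 = 0.0029835
  M5: 0.125 × 0.03 × 0.4 = 0.0015
  M2: 0.205 × 0.022 × 0.335 = 0.00151085
Sum = 0.00604875.
Largest term belongs to M4, so M4 is most probable.

M4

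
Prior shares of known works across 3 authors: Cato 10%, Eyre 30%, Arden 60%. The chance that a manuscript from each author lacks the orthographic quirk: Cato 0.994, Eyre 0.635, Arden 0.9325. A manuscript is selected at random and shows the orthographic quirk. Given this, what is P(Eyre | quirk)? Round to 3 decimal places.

0.727

Taking complements, P(quirk | each) = Cato 0.006, Eyre 0.365, Arden 0.0675.
Compute prior × likelihood for every hypothesis:
  Cato: 0.1 × 0.006 = 0.0006
  Eyre: 0.3 × 0.365 = 0.1095
  Arden: 0.6 × 0.0675 = 0.0405
Normalizing constant = 0.1506.
P(Eyre | evidence) = 0.1095 / 0.1506 ≈ 0.727.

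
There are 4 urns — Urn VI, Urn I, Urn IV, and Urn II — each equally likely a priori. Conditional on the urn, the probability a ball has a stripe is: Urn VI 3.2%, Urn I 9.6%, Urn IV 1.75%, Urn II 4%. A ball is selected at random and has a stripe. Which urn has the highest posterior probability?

Urn I

With a uniform prior (1/4 each), posterior ∝ likelihood:
  Urn VI: 0.032
  Urn I: 0.096
  Urn IV: 0.0175
  Urn II: 0.04
Sum = 0.1855.
Largest term belongs to Urn I, so Urn I is most probable.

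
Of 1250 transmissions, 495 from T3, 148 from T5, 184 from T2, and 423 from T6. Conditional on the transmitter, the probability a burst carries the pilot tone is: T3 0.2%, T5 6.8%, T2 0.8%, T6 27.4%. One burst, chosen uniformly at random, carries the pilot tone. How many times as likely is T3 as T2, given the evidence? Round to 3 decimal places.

By Bayes' rule, posterior ∝ prior × likelihood:
  T3: 0.396 × 0.002 = 0.000792
  T5: 0.1184 × 0.068 = 0.0080512
  T2: 0.1472 × 0.008 = 0.0011776
  T6: 0.3384 × 0.274 = 0.0927216
Sum = 0.1027424.
The ratio is 0.000792 / 0.0011776 (the normalizer cancels) = 0.673.

0.673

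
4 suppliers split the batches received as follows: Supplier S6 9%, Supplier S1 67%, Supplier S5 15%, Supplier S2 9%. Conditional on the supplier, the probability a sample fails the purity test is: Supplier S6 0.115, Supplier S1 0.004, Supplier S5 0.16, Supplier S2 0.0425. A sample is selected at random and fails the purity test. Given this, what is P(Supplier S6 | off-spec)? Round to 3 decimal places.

0.253

Prior × likelihood for each hypothesis:
  Supplier S6: 0.09 × 0.115 = 0.01035
  Supplier S1: 0.67 × 0.004 = 0.00268
  Supplier S5: 0.15 × 0.16 = 0.024
  Supplier S2: 0.09 × 0.0425 = 0.003825
Total = 0.040855.
P(Supplier S6 | evidence) = 0.01035 / 0.040855 ≈ 0.253.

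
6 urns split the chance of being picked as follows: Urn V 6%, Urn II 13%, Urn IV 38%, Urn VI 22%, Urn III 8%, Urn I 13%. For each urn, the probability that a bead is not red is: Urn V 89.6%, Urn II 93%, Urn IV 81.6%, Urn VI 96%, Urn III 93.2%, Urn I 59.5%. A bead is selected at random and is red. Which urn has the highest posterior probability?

Urn IV

Taking complements, P(red | each) = Urn V 0.104, Urn II 0.07, Urn IV 0.184, Urn VI 0.04, Urn III 0.068, Urn I 0.405.
Prior × likelihood for each hypothesis:
  Urn V: 0.06 × 0.104 = 0.00624
  Urn II: 0.13 × 0.07 = 0.0091
  Urn IV: 0.38 × 0.184 = 0.06992
  Urn VI: 0.22 × 0.04 = 0.0088
  Urn III: 0.08 × 0.068 = 0.00544
  Urn I: 0.13 × 0.405 = 0.05265
Total = 0.15215.
Largest term belongs to Urn IV, so Urn IV is most probable.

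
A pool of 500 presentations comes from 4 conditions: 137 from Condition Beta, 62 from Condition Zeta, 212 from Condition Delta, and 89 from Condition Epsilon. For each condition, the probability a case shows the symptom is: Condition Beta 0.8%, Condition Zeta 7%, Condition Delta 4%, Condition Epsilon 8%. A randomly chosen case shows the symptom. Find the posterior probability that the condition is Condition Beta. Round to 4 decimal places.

0.0521

Unnormalized posteriors (prior × likelihood):
  Condition Beta: 0.274 × 0.008 = 0.002192
  Condition Zeta: 0.124 × 0.07 = 0.00868
  Condition Delta: 0.424 × 0.04 = 0.01696
  Condition Epsilon: 0.178 × 0.08 = 0.01424
Total = 0.042072.
P(Condition Beta | evidence) = 0.002192 / 0.042072 ≈ 0.0521.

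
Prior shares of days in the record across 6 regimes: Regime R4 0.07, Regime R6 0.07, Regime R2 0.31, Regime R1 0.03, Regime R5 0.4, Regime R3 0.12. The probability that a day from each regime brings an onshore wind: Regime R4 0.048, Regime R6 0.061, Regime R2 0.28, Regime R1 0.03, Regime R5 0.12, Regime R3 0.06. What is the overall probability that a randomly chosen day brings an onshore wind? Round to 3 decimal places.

By Bayes' rule, posterior ∝ prior × likelihood:
  Regime R4: 0.07 × 0.048 = 0.00336
  Regime R6: 0.07 × 0.061 = 0.00427
  Regime R2: 0.31 × 0.28 = 0.0868
  Regime R1: 0.03 × 0.03 = 0.0009
  Regime R5: 0.4 × 0.12 = 0.048
  Regime R3: 0.12 × 0.06 = 0.0072
P(onshore) = 0.00336 + 0.00427 + 0.0868 + 0.0009 + 0.048 + 0.0072 = 0.15053 → 0.151.

0.151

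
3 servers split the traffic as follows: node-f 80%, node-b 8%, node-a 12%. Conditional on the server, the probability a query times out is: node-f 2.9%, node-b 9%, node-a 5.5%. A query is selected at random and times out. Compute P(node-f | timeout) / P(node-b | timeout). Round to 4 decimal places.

By Bayes' rule, posterior ∝ prior × likelihood:
  node-f: 0.8 × 0.029 = 0.0232
  node-b: 0.08 × 0.09 = 0.0072
  node-a: 0.12 × 0.055 = 0.0066
Sum = 0.037.
The ratio is 0.0232 / 0.0072 (the normalizer cancels) = 3.2222.

3.2222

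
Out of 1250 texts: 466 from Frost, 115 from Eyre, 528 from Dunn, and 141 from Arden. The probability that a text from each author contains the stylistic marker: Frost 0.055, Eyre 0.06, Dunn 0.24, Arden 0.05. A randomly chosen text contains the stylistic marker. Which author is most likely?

Dunn

By Bayes' rule, posterior ∝ prior × likelihood:
  Frost: 0.3728 × 0.055 = 0.020504
  Eyre: 0.092 × 0.06 = 0.00552
  Dunn: 0.4224 × 0.24 = 0.101376
  Arden: 0.1128 × 0.05 = 0.00564
Normalizing constant = 0.13304.
Largest term belongs to Dunn, so Dunn is most probable.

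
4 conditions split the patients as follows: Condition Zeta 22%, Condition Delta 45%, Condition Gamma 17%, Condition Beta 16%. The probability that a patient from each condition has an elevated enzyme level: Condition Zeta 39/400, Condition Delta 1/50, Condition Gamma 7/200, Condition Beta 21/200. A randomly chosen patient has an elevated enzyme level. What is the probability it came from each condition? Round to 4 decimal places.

Condition Zeta 0.4032, Condition Delta 0.1692, Condition Gamma 0.1118, Condition Beta 0.3158

Compute prior × likelihood for every hypothesis:
  Condition Zeta: 0.22 × 0.0975 = 0.02145
  Condition Delta: 0.45 × 0.02 = 0.009
  Condition Gamma: 0.17 × 0.035 = 0.00595
  Condition Beta: 0.16 × 0.105 = 0.0168
Total = 0.0532.
P(Condition Zeta | elevated) = 0.02145/0.0532 ≈ 0.4032
P(Condition Delta | elevated) = 0.009/0.0532 ≈ 0.1692
P(Condition Gamma | elevated) = 0.00595/0.0532 ≈ 0.1118
P(Condition Beta | elevated) = 0.0168/0.0532 ≈ 0.3158
(Check: 0.4032+0.1692+0.1118+0.3158 = 1.0000.)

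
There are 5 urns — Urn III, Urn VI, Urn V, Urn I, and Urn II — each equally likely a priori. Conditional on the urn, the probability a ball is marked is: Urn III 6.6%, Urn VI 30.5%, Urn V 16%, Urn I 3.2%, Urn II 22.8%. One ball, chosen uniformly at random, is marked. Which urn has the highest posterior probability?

Urn VI

Since the prior is uniform, the posterior is proportional to the likelihood:
  Urn III: 0.066
  Urn VI: 0.305
  Urn V: 0.16
  Urn I: 0.032
  Urn II: 0.228
Normalizing constant = 0.791.
Largest term belongs to Urn VI, so Urn VI is most probable.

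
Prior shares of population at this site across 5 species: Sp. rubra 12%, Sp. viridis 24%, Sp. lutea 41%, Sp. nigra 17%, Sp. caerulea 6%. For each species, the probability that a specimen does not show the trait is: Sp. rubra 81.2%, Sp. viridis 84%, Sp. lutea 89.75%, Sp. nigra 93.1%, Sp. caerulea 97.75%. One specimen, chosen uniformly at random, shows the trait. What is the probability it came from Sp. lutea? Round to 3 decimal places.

Taking complements, P(trait | each) = Sp. rubra 0.188, Sp. viridis 0.16, Sp. lutea 0.1025, Sp. nigra 0.069, Sp. caerulea 0.0225.
Prior × likelihood for each hypothesis:
  Sp. rubra: 0.12 × 0.188 = 0.02256
  Sp. viridis: 0.24 × 0.16 = 0.0384
  Sp. lutea: 0.41 × 0.1025 = 0.042025
  Sp. nigra: 0.17 × 0.069 = 0.01173
  Sp. caerulea: 0.06 × 0.0225 = 0.00135
Normalizing constant = 0.116065.
P(Sp. lutea | evidence) = 0.042025 / 0.116065 ≈ 0.362.

0.362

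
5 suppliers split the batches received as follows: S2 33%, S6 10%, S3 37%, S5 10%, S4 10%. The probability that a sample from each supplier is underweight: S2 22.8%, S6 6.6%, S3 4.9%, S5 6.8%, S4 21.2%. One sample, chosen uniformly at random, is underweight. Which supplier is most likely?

S2

Compute prior × likelihood for every hypothesis:
  S2: 0.33 × 0.228 = 0.07524
  S6: 0.1 × 0.066 = 0.0066
  S3: 0.37 × 0.049 = 0.01813
  S5: 0.1 × 0.068 = 0.0068
  S4: 0.1 × 0.212 = 0.0212
Normalizing constant = 0.12797.
Largest term belongs to S2, so S2 is most probable.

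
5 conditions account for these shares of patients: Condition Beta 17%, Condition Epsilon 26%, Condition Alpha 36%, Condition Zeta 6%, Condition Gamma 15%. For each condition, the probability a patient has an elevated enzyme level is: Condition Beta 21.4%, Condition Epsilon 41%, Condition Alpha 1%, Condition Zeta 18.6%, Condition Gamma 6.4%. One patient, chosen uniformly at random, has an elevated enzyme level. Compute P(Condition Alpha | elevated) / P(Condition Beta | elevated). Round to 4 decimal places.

0.0990

By Bayes' rule, posterior ∝ prior × likelihood:
  Condition Beta: 0.17 × 0.214 = 0.03638
  Condition Epsilon: 0.26 × 0.41 = 0.1066
  Condition Alpha: 0.36 × 0.01 = 0.0036
  Condition Zeta: 0.06 × 0.186 = 0.01116
  Condition Gamma: 0.15 × 0.064 = 0.0096
Sum = 0.16734.
The ratio is 0.0036 / 0.03638 (the normalizer cancels) = 0.0990.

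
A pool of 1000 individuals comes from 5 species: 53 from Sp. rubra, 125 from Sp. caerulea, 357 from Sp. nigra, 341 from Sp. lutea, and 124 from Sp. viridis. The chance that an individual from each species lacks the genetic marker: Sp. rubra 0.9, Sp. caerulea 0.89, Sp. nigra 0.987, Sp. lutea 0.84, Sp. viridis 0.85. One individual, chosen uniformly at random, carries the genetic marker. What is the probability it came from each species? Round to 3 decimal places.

Sp. rubra 0.055, Sp. caerulea 0.142, Sp. nigra 0.048, Sp. lutea 0.563, Sp. viridis 0.192

Taking complements, P(marker | each) = Sp. rubra 0.1, Sp. caerulea 0.11, Sp. nigra 0.013, Sp. lutea 0.16, Sp. viridis 0.15.
By Bayes' rule, posterior ∝ prior × likelihood:
  Sp. rubra: 0.053 × 0.1 = 0.0053
  Sp. caerulea: 0.125 × 0.11 = 0.01375
  Sp. nigra: 0.357 × 0.013 = 0.004641
  Sp. lutea: 0.341 × 0.16 = 0.05456
  Sp. viridis: 0.124 × 0.15 = 0.0186
Normalizing constant = 0.096851.
P(Sp. rubra | marker) = 0.0053/0.096851 ≈ 0.055
P(Sp. caerulea | marker) = 0.01375/0.096851 ≈ 0.142
P(Sp. nigra | marker) = 0.004641/0.096851 ≈ 0.048
P(Sp. lutea | marker) = 0.05456/0.096851 ≈ 0.563
P(Sp. viridis | marker) = 0.0186/0.096851 ≈ 0.192
(Check: 0.055+0.142+0.048+0.563+0.192 = 1.000.)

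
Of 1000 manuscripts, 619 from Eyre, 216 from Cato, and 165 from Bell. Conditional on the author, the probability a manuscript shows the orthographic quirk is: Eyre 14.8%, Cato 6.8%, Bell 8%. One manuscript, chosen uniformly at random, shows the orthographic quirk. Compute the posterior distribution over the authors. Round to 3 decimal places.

Unnormalized posteriors (prior × likelihood):
  Eyre: 0.619 × 0.148 = 0.091612
  Cato: 0.216 × 0.068 = 0.014688
  Bell: 0.165 × 0.08 = 0.0132
Total = 0.1195.
P(Eyre | quirk) = 0.091612/0.1195 ≈ 0.767
P(Cato | quirk) = 0.014688/0.1195 ≈ 0.123
P(Bell | quirk) = 0.0132/0.1195 ≈ 0.110
(Check: 0.767+0.123+0.110 = 1.000.)

Eyre 0.767, Cato 0.123, Bell 0.110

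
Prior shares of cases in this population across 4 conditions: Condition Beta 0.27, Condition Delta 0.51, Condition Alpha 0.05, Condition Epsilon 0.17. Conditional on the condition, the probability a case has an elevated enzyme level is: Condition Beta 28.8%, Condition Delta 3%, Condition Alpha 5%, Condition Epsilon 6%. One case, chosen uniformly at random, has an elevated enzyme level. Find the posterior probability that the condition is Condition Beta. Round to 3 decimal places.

By Bayes' rule, posterior ∝ prior × likelihood:
  Condition Beta: 0.27 × 0.288 = 0.07776
  Condition Delta: 0.51 × 0.03 = 0.0153
  Condition Alpha: 0.05 × 0.05 = 0.0025
  Condition Epsilon: 0.17 × 0.06 = 0.0102
Total = 0.10576.
P(Condition Beta | evidence) = 0.07776 / 0.10576 ≈ 0.735.

0.735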